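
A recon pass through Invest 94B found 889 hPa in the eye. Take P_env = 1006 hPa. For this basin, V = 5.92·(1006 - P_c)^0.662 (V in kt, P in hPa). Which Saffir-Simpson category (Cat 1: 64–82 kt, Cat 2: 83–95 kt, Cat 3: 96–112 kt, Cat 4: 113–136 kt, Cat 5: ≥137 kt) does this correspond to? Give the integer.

5

ΔP = 1006 − 889 = 117 hPa.
V ≈ 5.92 × 117^0.662 = 5.92 × 23.40 ≈ 139 kt.
139 kt falls in the Category 5 band.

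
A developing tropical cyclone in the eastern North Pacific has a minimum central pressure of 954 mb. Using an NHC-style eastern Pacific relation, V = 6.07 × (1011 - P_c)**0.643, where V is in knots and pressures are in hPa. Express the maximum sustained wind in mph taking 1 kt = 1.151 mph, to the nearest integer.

ΔP = 1011 − 954 = 57 mb.
V ≈ 6.07 × 57^0.643 = 6.07 × 13.459 ≈ 81.699 kt.
81.699 × 1.151 ≈ 94.04 mph → 94 mph.

94 mph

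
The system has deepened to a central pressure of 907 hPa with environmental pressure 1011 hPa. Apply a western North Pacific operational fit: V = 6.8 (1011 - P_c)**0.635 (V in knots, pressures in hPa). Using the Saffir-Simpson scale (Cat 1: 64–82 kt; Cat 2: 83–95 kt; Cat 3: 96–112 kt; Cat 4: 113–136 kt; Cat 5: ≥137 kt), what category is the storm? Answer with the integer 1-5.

4

ΔP = 1011 − 907 = 104 hPa.
V ≈ 6.8 × 104^0.635 = 6.8 × 19.09 ≈ 130 kt.
130 kt falls in the Category 4 band.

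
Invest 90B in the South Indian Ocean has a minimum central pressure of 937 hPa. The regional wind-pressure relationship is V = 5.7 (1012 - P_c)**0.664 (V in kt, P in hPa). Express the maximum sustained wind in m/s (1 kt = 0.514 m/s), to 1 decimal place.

ΔP = 1012 − 937 = 75 hPa.
V ≈ 5.7 × 75^0.664 = 5.7 × 17.581 ≈ 100.211 kt.
100.211 × 0.514 ≈ 51.51 m/s → 51.5 m/s.

51.5 m/s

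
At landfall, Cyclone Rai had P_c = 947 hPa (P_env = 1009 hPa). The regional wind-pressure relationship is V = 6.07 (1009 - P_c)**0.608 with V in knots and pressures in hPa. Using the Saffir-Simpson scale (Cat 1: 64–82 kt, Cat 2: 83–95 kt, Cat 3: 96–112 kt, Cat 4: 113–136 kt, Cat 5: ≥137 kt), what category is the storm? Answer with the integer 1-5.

ΔP = 1009 − 947 = 62 hPa.
V ≈ 6.07 × 62^0.608 = 6.07 × 12.30 ≈ 75 kt.
75 kt falls in the Category 1 band.

1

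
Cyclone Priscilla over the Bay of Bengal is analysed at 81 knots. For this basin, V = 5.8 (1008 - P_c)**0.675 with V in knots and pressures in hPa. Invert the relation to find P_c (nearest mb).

ΔP = (V / 5.8)^(1/0.675) = (81/5.8)^1.481.
81/5.8 = 13.966; 13.966^1.481 ≈ 49.70 mb.
P_c = 1008 − 49.70 = 958.30 ≈ 958 mb.

958 mb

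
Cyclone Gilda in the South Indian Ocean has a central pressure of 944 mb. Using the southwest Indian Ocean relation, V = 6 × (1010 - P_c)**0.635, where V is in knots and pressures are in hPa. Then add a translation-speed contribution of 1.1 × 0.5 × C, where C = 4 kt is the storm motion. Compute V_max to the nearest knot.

88 kt

ΔP = 1010 − 944 = 66 mb.
66^0.635 ≈ 14.302.
V ≈ 6 × 14.302 ≈ 85.8 kt.
Translation term: 1.1 × 0.5 × 4 = 2.2 kt.
Corrected V ≈ 88 kt → 88 kt.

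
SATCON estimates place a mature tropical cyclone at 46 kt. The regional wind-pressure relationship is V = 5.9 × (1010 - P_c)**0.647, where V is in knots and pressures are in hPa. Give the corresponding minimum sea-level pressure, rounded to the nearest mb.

ΔP = (V / 5.9)^(1/0.647) = (46/5.9)^1.546.
46/5.9 = 7.797; 7.797^1.546 ≈ 23.91 mb.
P_c = 1010 − 23.91 = 986.09 ≈ 986 mb.

986 mb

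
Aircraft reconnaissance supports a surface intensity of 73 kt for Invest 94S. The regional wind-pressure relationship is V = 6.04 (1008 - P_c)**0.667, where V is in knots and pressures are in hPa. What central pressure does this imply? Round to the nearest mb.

966 mb

ΔP = (V / 6.04)^(1/0.667) = (73/6.04)^1.499.
73/6.04 = 12.086; 12.086^1.499 ≈ 41.94 mb.
P_c = 1008 − 41.94 = 966.06 ≈ 966 mb.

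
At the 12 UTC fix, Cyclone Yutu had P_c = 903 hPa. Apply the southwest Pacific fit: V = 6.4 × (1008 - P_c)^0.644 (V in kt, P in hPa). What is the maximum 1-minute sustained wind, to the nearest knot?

ΔP = 1008 − 903 = 105 hPa.
105^0.644 ≈ 20.028.
V ≈ 6.4 × 20.028 ≈ 128.2 kt.

128 kt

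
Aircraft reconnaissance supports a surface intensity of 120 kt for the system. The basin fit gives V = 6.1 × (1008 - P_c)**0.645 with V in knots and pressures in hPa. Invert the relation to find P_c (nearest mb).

ΔP = (V / 6.1)^(1/0.645) = (120/6.1)^1.550.
120/6.1 = 19.672; 19.672^1.550 ≈ 101.38 mb.
P_c = 1008 − 101.38 = 906.62 ≈ 907 mb.

907 mb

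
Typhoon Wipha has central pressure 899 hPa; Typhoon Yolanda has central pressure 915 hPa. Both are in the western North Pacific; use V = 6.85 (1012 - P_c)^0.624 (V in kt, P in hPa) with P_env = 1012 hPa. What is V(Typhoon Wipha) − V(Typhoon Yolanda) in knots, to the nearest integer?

Typhoon Wipha: ΔP = 113; V ≈ 6.85 × 113^0.624 ≈ 130.86 kt.
Typhoon Yolanda: ΔP = 97; V ≈ 6.85 × 97^0.624 ≈ 118.97 kt.
Difference ≈ 130.86 − 118.97 = 11.89 → 12 kt.

12 kt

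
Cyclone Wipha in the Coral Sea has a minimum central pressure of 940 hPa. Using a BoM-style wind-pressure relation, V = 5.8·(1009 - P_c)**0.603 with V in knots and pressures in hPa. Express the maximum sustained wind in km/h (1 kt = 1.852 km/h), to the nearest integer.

138 km/h

ΔP = 1009 − 940 = 69 hPa.
V ≈ 5.8 × 69^0.603 = 5.8 × 12.848 ≈ 74.517 kt.
74.517 × 1.852 ≈ 138.01 km/h → 138 km/h.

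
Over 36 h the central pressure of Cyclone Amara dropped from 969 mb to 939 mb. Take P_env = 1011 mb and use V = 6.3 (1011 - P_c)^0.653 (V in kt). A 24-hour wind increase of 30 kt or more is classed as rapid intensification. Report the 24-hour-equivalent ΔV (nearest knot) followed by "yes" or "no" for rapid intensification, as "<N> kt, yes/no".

20 kt, no

V₁: ΔP = 42, V ≈ 6.3 × 42^0.653 ≈ 72.33 kt.
V₂: ΔP = 72, V ≈ 6.3 × 72^0.653 ≈ 102.84 kt.
ΔV over 36 h = 30.51 kt → 24 h equivalent = 30.51 × 24/36 ≈ 20.34 kt.
20 kt < 30 kt ⇒ not rapid intensification.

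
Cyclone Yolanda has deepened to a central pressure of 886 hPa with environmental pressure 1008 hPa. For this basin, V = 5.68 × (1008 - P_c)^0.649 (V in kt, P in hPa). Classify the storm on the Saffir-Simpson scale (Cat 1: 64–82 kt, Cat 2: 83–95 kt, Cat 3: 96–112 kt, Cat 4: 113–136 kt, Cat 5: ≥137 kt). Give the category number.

ΔP = 1008 − 886 = 122 hPa.
V ≈ 5.68 × 122^0.649 = 5.68 × 22.60 ≈ 128 kt.
128 kt falls in the Category 4 band.

4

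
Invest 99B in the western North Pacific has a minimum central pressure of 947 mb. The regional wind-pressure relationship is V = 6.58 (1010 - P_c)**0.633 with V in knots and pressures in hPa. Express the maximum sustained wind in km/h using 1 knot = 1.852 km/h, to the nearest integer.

ΔP = 1010 − 947 = 63 mb.
V ≈ 6.58 × 63^0.633 = 6.58 × 13.772 ≈ 90.617 kt.
90.617 × 1.852 ≈ 167.82 km/h → 168 km/h.

168 km/h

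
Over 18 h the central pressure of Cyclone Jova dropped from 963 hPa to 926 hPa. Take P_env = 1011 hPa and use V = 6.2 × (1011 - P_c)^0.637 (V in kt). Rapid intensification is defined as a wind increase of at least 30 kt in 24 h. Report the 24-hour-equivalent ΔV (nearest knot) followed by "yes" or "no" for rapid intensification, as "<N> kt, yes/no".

V₁: ΔP = 48, V ≈ 6.2 × 48^0.637 ≈ 73.00 kt.
V₂: ΔP = 85, V ≈ 6.2 × 85^0.637 ≈ 105.06 kt.
ΔV over 18 h = 32.06 kt → 24 h equivalent = 32.06 × 24/18 ≈ 42.75 kt.
43 kt ≥ 30 kt ⇒ rapid intensification.

43 kt, yes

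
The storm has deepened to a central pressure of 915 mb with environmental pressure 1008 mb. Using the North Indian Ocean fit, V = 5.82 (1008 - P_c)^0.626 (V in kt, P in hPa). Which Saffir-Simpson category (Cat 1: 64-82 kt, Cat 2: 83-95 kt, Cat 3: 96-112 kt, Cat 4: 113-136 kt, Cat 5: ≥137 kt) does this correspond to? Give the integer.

ΔP = 1008 − 915 = 93 mb.
V ≈ 5.82 × 93^0.626 = 5.82 × 17.07 ≈ 99 kt.
99 kt falls in the Category 3 band.

3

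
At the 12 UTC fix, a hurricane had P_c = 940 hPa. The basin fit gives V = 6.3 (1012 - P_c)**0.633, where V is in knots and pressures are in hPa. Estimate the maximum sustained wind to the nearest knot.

94 kt

ΔP = 1012 − 940 = 72 hPa.
72^0.633 ≈ 14.986.
V ≈ 6.3 × 14.986 ≈ 94.4 kt.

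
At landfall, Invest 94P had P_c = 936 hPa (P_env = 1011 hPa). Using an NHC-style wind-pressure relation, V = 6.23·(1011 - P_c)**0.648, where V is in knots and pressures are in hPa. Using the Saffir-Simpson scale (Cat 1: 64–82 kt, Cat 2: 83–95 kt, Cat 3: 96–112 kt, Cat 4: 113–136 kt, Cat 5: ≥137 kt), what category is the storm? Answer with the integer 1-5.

3

ΔP = 1011 − 936 = 75 hPa.
V ≈ 6.23 × 75^0.648 = 6.23 × 16.41 ≈ 102 kt.
102 kt falls in the Category 3 band.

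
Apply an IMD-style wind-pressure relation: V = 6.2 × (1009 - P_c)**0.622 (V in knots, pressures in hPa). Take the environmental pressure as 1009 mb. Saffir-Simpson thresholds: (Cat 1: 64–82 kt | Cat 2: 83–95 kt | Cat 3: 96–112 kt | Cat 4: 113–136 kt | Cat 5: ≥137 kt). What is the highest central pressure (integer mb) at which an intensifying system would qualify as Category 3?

927 mb

Category 3 begins at V = 96 kt.
Required ΔP = (96/6.2)^(1/0.622) = 15.484^1.608 ≈ 81.84 mb.
P_c ≤ 1009 − 81.84 = 927.16, so the highest integer P_c is 927 mb.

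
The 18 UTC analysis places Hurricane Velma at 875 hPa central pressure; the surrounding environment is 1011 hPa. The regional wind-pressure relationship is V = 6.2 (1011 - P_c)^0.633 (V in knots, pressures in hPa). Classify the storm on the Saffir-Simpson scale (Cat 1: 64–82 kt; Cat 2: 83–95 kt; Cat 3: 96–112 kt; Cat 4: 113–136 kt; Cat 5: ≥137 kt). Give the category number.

ΔP = 1011 − 875 = 136 hPa.
V ≈ 6.2 × 136^0.633 = 6.2 × 22.41 ≈ 139 kt.
139 kt falls in the Category 5 band.

5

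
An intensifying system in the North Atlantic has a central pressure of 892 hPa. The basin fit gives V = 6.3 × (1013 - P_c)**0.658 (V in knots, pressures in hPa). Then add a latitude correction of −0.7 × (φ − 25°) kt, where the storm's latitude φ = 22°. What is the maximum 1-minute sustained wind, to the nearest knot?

ΔP = 1013 − 892 = 121 hPa.
121^0.658 ≈ 23.468.
V ≈ 6.3 × 23.468 ≈ 147.8 kt.
Latitude correction: −0.7 × (22 − 25) = 2.1 kt.
Corrected V ≈ 149.9 kt → 150 kt.

150 kt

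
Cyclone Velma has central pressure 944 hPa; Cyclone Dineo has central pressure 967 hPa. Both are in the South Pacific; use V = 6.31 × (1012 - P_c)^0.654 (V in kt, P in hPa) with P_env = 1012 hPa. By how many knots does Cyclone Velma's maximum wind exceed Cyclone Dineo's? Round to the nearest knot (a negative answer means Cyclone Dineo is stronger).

24 kt

Cyclone Velma: ΔP = 68; V ≈ 6.31 × 68^0.654 ≈ 99.65 kt.
Cyclone Dineo: ΔP = 45; V ≈ 6.31 × 45^0.654 ≈ 76.07 kt.
Difference ≈ 99.65 − 76.07 = 23.58 → 24 kt.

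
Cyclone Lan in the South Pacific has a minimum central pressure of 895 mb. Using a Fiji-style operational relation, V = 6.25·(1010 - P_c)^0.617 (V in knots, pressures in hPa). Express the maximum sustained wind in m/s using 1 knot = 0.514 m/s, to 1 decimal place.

ΔP = 1010 − 895 = 115 mb.
V ≈ 6.25 × 115^0.617 = 6.25 × 18.683 ≈ 116.770 kt.
116.770 × 0.514 ≈ 60.02 m/s → 60.0 m/s.

60.0 m/s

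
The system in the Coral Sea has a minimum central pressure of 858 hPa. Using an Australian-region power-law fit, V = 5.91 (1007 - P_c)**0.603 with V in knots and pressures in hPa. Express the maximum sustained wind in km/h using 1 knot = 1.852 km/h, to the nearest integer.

ΔP = 1007 − 858 = 149 hPa.
V ≈ 5.91 × 149^0.603 = 5.91 × 20.438 ≈ 120.787 kt.
120.787 × 1.852 ≈ 223.70 km/h → 224 km/h.

224 km/h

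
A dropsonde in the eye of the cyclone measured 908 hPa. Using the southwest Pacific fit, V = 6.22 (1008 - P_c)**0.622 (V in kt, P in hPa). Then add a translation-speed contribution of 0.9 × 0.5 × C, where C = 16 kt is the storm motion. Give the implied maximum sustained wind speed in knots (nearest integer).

ΔP = 1008 − 908 = 100 hPa.
100^0.622 ≈ 17.539.
V ≈ 6.22 × 17.539 ≈ 109.1 kt.
Translation term: 0.9 × 0.5 × 16 = 7.2 kt.
Corrected V ≈ 116.3 kt → 116 kt.

116 kt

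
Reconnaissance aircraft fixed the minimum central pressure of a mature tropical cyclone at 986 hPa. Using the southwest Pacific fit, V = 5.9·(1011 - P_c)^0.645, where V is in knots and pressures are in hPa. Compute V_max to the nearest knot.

ΔP = 1011 − 986 = 25 hPa.
25^0.645 ≈ 7.974.
V ≈ 5.9 × 7.974 ≈ 47.0 kt.

47 kt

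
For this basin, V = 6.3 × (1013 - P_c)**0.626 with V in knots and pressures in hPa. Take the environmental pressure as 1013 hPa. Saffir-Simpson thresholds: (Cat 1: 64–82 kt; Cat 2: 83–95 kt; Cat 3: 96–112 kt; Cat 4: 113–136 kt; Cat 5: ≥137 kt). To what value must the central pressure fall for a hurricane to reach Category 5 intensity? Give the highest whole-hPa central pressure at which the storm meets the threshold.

876 hPa

Category 5 begins at V = 137 kt.
Required ΔP = (137/6.3)^(1/0.626) = 21.746^1.597 ≈ 136.90 hPa.
P_c ≤ 1013 − 136.90 = 876.10, so the highest integer P_c is 876 hPa.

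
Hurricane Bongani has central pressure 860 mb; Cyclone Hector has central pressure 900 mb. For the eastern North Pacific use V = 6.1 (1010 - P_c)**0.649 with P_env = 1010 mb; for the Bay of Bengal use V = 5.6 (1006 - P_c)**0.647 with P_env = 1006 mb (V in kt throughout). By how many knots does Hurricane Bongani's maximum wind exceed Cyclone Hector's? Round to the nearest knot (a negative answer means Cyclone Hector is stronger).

43 kt

Hurricane Bongani: ΔP = 150; V ≈ 6.1 × 150^0.649 ≈ 157.62 kt.
Cyclone Hector: ΔP = 106; V ≈ 5.6 × 106^0.647 ≈ 114.44 kt.
Difference ≈ 157.62 − 114.44 = 43.18 → 43 kt.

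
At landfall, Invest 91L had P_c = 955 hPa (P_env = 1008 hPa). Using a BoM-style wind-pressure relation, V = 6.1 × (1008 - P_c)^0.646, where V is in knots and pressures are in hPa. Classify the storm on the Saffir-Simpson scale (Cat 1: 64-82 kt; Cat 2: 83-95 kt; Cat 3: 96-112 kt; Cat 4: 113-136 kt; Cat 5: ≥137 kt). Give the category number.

ΔP = 1008 − 955 = 53 hPa.
V ≈ 6.1 × 53^0.646 = 6.1 × 13.00 ≈ 79 kt.
79 kt falls in the Category 1 band.

1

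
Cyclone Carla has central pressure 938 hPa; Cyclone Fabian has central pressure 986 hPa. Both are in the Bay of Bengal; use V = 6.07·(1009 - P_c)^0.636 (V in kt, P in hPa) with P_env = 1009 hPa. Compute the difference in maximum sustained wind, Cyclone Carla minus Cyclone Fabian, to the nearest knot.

47 kt

Cyclone Carla: ΔP = 71; V ≈ 6.07 × 71^0.636 ≈ 91.32 kt.
Cyclone Fabian: ΔP = 23; V ≈ 6.07 × 23^0.636 ≈ 44.59 kt.
Difference ≈ 91.32 − 44.59 = 46.73 → 47 kt.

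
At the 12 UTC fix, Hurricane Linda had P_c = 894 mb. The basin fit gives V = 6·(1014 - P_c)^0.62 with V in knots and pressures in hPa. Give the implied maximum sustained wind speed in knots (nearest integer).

117 kt

ΔP = 1014 − 894 = 120 mb.
120^0.62 ≈ 19.458.
V ≈ 6 × 19.458 ≈ 116.7 kt.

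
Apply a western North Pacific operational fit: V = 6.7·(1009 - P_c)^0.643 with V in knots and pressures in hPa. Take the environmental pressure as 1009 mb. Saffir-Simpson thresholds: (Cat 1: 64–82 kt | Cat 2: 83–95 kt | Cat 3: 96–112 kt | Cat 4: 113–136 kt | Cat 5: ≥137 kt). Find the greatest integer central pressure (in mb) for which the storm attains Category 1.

Category 1 begins at V = 64 kt.
Required ΔP = (64/6.7)^(1/0.643) = 9.552^1.555 ≈ 33.44 mb.
P_c ≤ 1009 − 33.44 = 975.56, so the highest integer P_c is 975 mb.

975 mb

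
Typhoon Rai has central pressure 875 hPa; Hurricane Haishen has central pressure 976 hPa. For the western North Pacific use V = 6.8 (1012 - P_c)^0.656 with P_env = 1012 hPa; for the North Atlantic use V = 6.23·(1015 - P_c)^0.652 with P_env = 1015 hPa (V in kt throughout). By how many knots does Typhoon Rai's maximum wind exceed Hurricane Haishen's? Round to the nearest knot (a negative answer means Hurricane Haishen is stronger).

104 kt

Typhoon Rai: ΔP = 137; V ≈ 6.8 × 137^0.656 ≈ 171.47 kt.
Hurricane Haishen: ΔP = 39; V ≈ 6.23 × 39^0.652 ≈ 67.90 kt.
Difference ≈ 171.47 − 67.90 = 103.57 → 104 kt.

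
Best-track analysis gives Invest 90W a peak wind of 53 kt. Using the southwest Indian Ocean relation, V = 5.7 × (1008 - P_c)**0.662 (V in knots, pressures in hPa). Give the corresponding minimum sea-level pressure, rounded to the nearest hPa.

ΔP = (V / 5.7)^(1/0.662) = (53/5.7)^1.511.
53/5.7 = 9.298; 9.298^1.511 ≈ 29.03 hPa.
P_c = 1008 − 29.03 = 978.97 ≈ 979 hPa.

979 hPa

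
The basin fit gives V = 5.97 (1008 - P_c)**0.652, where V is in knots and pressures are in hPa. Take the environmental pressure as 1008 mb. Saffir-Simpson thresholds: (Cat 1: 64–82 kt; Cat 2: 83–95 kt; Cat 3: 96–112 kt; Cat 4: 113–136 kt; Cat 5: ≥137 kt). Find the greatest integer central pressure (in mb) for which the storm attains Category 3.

Category 3 begins at V = 96 kt.
Required ΔP = (96/5.97)^(1/0.652) = 16.080^1.534 ≈ 70.82 mb.
P_c ≤ 1008 − 70.82 = 937.18, so the highest integer P_c is 937 mb.

937 mb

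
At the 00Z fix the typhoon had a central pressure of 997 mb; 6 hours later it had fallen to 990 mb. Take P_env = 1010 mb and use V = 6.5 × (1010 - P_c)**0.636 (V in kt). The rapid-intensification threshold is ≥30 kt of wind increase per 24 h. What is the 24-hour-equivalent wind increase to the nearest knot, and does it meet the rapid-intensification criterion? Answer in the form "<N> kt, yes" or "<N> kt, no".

V₁: ΔP = 13, V ≈ 6.5 × 13^0.636 ≈ 33.22 kt.
V₂: ΔP = 20, V ≈ 6.5 × 20^0.636 ≈ 43.69 kt.
ΔV over 6 h = 10.47 kt → 24 h equivalent = 10.47 × 24/6 ≈ 41.88 kt.
42 kt ≥ 30 kt ⇒ rapid intensification.

42 kt, yes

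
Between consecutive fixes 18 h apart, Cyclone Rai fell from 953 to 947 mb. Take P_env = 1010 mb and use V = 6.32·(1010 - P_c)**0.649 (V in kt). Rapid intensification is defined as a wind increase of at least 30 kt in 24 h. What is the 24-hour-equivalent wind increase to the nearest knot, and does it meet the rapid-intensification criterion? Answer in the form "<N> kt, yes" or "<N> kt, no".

8 kt, no

V₁: ΔP = 57, V ≈ 6.32 × 57^0.649 ≈ 87.15 kt.
V₂: ΔP = 63, V ≈ 6.32 × 63^0.649 ≈ 93.00 kt.
ΔV over 18 h = 5.85 kt → 24 h equivalent = 5.85 × 24/18 ≈ 7.80 kt.
8 kt < 30 kt ⇒ not rapid intensification.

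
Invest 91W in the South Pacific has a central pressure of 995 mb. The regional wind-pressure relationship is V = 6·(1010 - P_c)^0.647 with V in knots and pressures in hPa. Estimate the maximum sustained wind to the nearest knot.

35 kt

ΔP = 1010 − 995 = 15 mb.
15^0.647 ≈ 5.767.
V ≈ 6 × 5.767 ≈ 34.6 kt.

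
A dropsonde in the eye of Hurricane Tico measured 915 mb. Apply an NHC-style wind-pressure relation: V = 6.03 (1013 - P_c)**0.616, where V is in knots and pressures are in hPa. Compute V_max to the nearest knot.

102 kt

ΔP = 1013 − 915 = 98 mb.
98^0.616 ≈ 16.850.
V ≈ 6.03 × 16.850 ≈ 101.6 kt.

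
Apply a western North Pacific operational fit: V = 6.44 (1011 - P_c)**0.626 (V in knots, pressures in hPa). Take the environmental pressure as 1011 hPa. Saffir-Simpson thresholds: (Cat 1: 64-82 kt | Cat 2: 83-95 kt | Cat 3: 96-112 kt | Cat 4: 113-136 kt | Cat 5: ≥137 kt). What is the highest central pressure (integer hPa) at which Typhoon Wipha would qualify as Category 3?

Category 3 begins at V = 96 kt.
Required ΔP = (96/6.44)^(1/0.626) = 14.907^1.597 ≈ 74.89 hPa.
P_c ≤ 1011 − 74.89 = 936.11, so the highest integer P_c is 936 hPa.

936 hPa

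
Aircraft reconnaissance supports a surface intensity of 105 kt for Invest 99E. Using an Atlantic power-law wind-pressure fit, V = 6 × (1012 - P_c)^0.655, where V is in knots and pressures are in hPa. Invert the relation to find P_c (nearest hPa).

ΔP = (V / 6)^(1/0.655) = (105/6)^1.527.
105/6 = 17.500; 17.500^1.527 ≈ 79.03 hPa.
P_c = 1012 − 79.03 = 932.97 ≈ 933 hPa.

933 hPa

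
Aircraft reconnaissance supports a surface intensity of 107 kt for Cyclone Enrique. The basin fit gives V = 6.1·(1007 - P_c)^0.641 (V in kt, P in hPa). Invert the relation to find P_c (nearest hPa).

ΔP = (V / 6.1)^(1/0.641) = (107/6.1)^1.560.
107/6.1 = 17.541; 17.541^1.560 ≈ 87.26 hPa.
P_c = 1007 − 87.26 = 919.74 ≈ 920 hPa.

920 hPa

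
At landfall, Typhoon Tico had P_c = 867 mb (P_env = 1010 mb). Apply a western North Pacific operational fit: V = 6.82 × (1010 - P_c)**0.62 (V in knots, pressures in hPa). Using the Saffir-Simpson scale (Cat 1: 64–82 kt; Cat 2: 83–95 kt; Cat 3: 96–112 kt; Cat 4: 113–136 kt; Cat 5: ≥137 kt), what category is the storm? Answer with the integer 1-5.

5

ΔP = 1010 − 867 = 143 mb.
V ≈ 6.82 × 143^0.62 = 6.82 × 21.69 ≈ 148 kt.
148 kt falls in the Category 5 band.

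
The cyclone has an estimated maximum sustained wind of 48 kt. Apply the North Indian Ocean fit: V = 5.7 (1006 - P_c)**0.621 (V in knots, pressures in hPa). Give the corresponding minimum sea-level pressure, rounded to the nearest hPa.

975 hPa

ΔP = (V / 5.7)^(1/0.621) = (48/5.7)^1.610.
48/5.7 = 8.421; 8.421^1.610 ≈ 30.91 hPa.
P_c = 1006 − 30.91 = 975.09 ≈ 975 hPa.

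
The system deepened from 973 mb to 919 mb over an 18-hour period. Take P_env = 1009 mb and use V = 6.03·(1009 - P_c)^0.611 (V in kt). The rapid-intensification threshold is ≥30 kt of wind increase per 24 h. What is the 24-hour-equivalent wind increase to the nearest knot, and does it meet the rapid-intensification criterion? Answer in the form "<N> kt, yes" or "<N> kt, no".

V₁: ΔP = 36, V ≈ 6.03 × 36^0.611 ≈ 53.85 kt.
V₂: ΔP = 90, V ≈ 6.03 × 90^0.611 ≈ 94.27 kt.
ΔV over 18 h = 40.42 kt → 24 h equivalent = 40.42 × 24/18 ≈ 53.89 kt.
54 kt ≥ 30 kt ⇒ rapid intensification.

54 kt, yes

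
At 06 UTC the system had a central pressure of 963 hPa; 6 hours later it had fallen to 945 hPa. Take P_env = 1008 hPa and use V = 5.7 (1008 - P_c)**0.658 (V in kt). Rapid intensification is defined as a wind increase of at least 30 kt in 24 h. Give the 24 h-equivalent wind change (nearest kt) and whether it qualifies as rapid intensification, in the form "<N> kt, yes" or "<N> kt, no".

69 kt, yes

V₁: ΔP = 45, V ≈ 5.7 × 45^0.658 ≈ 69.77 kt.
V₂: ΔP = 63, V ≈ 5.7 × 63^0.658 ≈ 87.06 kt.
ΔV over 6 h = 17.29 kt → 24 h equivalent = 17.29 × 24/6 ≈ 69.16 kt.
69 kt ≥ 30 kt ⇒ rapid intensification.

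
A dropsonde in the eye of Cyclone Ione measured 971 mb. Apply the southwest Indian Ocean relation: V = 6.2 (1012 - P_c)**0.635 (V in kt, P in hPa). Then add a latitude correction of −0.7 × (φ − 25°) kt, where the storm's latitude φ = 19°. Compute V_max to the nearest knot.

ΔP = 1012 − 971 = 41 mb.
41^0.635 ≈ 10.571.
V ≈ 6.2 × 10.571 ≈ 65.5 kt.
Latitude correction: −0.7 × (19 − 25) = 4.2 kt.
Corrected V ≈ 69.7 kt → 70 kt.

70 kt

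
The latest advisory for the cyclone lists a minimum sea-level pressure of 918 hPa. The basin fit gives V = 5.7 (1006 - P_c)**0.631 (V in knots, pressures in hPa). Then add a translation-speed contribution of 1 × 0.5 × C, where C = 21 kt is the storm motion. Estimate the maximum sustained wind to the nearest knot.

ΔP = 1006 − 918 = 88 hPa.
88^0.631 ≈ 16.864.
V ≈ 5.7 × 16.864 ≈ 96.1 kt.
Translation term: 1 × 0.5 × 21 = 10.5 kt.
Corrected V ≈ 106.6 kt → 107 kt.

107 kt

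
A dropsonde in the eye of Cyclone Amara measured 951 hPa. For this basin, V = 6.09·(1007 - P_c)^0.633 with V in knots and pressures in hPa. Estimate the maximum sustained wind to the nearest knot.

78 kt

ΔP = 1007 − 951 = 56 hPa.
56^0.633 ≈ 12.782.
V ≈ 6.09 × 12.782 ≈ 77.8 kt.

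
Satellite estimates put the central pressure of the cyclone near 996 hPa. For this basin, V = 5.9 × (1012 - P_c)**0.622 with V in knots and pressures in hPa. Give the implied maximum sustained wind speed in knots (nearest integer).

33 kt

ΔP = 1012 − 996 = 16 hPa.
16^0.622 ≈ 5.610.
V ≈ 5.9 × 5.610 ≈ 33.1 kt.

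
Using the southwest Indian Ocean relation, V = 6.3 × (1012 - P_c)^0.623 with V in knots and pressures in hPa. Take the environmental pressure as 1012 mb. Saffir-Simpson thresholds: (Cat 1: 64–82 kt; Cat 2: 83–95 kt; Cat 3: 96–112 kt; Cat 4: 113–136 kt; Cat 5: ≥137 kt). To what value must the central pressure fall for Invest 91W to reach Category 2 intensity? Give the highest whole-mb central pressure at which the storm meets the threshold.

949 mb

Category 2 begins at V = 83 kt.
Required ΔP = (83/6.3)^(1/0.623) = 13.175^1.605 ≈ 62.71 mb.
P_c ≤ 1012 − 62.71 = 949.29, so the highest integer P_c is 949 mb.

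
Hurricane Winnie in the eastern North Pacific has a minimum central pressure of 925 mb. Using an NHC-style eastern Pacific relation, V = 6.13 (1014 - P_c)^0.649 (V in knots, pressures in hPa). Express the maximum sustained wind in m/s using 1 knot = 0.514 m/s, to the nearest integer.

58 m/s

ΔP = 1014 − 925 = 89 mb.
V ≈ 6.13 × 89^0.649 = 6.13 × 18.414 ≈ 112.879 kt.
112.879 × 0.514 ≈ 58.02 m/s → 58 m/s.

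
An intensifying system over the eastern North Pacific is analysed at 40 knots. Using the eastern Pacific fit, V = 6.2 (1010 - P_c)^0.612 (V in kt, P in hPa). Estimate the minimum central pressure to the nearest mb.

ΔP = (V / 6.2)^(1/0.612) = (40/6.2)^1.634.
40/6.2 = 6.452; 6.452^1.634 ≈ 21.04 mb.
P_c = 1010 − 21.04 = 988.96 ≈ 989 mb.

989 mb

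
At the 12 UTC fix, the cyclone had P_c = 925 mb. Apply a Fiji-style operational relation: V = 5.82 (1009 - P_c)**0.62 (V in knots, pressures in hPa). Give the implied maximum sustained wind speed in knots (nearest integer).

91 kt

ΔP = 1009 − 925 = 84 mb.
84^0.62 ≈ 15.597.
V ≈ 5.82 × 15.597 ≈ 90.8 kt.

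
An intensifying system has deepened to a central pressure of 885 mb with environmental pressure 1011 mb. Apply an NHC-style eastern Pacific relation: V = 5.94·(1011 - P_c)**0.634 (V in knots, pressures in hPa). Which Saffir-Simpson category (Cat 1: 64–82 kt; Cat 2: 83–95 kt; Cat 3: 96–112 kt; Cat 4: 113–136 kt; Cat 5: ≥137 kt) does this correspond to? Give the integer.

4

ΔP = 1011 − 885 = 126 mb.
V ≈ 5.94 × 126^0.634 = 5.94 × 21.46 ≈ 127 kt.
127 kt falls in the Category 4 band.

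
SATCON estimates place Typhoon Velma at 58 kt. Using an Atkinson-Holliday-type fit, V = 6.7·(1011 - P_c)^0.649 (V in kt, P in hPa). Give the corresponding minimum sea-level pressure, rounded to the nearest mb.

983 mb

ΔP = (V / 6.7)^(1/0.649) = (58/6.7)^1.541.
58/6.7 = 8.657; 8.657^1.541 ≈ 27.82 mb.
P_c = 1011 − 27.82 = 983.18 ≈ 983 mb.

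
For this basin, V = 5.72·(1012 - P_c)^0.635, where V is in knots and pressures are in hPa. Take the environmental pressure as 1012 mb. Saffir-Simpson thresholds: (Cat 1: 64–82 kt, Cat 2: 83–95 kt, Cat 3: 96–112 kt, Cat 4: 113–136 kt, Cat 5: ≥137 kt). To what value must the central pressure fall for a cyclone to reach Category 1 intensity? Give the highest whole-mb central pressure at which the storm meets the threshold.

Category 1 begins at V = 64 kt.
Required ΔP = (64/5.72)^(1/0.635) = 11.189^1.575 ≈ 44.84 mb.
P_c ≤ 1012 − 44.84 = 967.16, so the highest integer P_c is 967 mb.

967 mb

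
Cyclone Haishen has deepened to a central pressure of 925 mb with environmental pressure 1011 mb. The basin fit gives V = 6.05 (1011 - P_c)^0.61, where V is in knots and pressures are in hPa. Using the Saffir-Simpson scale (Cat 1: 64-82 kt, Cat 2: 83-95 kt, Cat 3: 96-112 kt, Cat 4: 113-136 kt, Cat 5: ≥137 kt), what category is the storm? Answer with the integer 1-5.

2

ΔP = 1011 − 925 = 86 mb.
V ≈ 6.05 × 86^0.61 = 6.05 × 15.14 ≈ 92 kt.
92 kt falls in the Category 2 band.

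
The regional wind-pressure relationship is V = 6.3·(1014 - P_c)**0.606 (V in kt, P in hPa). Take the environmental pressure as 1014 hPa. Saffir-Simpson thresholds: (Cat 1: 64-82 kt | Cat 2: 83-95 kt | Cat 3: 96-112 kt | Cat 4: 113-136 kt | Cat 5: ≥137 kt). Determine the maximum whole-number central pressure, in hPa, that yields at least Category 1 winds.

Category 1 begins at V = 64 kt.
Required ΔP = (64/6.3)^(1/0.606) = 10.159^1.650 ≈ 45.86 hPa.
P_c ≤ 1014 − 45.86 = 968.14, so the highest integer P_c is 968 hPa.

968 hPa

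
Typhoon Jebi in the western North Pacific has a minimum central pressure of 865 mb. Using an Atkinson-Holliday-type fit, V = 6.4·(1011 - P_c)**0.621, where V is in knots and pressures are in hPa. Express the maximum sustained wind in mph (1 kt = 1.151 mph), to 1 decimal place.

ΔP = 1011 − 865 = 146 mb.
V ≈ 6.4 × 146^0.621 = 6.4 × 22.083 ≈ 141.333 kt.
141.333 × 1.151 ≈ 162.67 mph → 162.7 mph.

162.7 mph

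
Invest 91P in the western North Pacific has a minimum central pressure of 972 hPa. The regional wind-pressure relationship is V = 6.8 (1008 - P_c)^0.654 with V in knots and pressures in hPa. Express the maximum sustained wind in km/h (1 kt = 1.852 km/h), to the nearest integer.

ΔP = 1008 − 972 = 36 hPa.
V ≈ 6.8 × 36^0.654 = 6.8 × 10.419 ≈ 70.849 kt.
70.849 × 1.852 ≈ 131.21 km/h → 131 km/h.

131 km/h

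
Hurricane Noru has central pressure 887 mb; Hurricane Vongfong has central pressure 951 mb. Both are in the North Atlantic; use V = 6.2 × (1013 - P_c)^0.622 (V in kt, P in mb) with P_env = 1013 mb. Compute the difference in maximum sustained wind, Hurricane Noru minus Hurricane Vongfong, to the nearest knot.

45 kt

Hurricane Noru: ΔP = 126; V ≈ 6.2 × 126^0.622 ≈ 125.55 kt.
Hurricane Vongfong: ΔP = 62; V ≈ 6.2 × 62^0.622 ≈ 80.77 kt.
Difference ≈ 125.55 − 80.77 = 44.78 → 45 kt.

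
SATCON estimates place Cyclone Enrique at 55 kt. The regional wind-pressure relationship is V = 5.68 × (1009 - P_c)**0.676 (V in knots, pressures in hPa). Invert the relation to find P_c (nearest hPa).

980 hPa

ΔP = (V / 5.68)^(1/0.676) = (55/5.68)^1.479.
55/5.68 = 9.683; 9.683^1.479 ≈ 28.75 hPa.
P_c = 1009 − 28.75 = 980.25 ≈ 980 hPa.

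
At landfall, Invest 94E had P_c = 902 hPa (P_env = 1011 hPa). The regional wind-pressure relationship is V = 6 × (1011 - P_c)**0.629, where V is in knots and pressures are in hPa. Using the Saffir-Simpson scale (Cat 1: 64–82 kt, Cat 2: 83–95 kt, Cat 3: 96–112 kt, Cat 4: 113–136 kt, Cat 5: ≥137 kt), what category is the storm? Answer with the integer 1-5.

ΔP = 1011 − 902 = 109 hPa.
V ≈ 6 × 109^0.629 = 6 × 19.12 ≈ 115 kt.
115 kt falls in the Category 4 band.

4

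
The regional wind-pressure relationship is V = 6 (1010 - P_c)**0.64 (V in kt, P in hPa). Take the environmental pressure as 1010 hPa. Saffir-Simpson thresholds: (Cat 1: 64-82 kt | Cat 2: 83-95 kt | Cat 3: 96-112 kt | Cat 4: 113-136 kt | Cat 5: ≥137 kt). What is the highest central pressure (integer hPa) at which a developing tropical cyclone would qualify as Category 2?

949 hPa

Category 2 begins at V = 83 kt.
Required ΔP = (83/6)^(1/0.64) = 13.833^1.562 ≈ 60.63 hPa.
P_c ≤ 1010 − 60.63 = 949.37, so the highest integer P_c is 949 hPa.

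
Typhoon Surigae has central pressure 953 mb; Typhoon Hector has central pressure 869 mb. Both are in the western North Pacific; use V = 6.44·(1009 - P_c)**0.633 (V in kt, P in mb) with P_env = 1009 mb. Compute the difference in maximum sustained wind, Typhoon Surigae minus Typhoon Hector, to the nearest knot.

-65 kt

Typhoon Surigae: ΔP = 56; V ≈ 6.44 × 56^0.633 ≈ 82.32 kt.
Typhoon Hector: ΔP = 140; V ≈ 6.44 × 140^0.633 ≈ 147.02 kt.
Difference ≈ 82.32 − 147.02 = -64.70 → -65 kt.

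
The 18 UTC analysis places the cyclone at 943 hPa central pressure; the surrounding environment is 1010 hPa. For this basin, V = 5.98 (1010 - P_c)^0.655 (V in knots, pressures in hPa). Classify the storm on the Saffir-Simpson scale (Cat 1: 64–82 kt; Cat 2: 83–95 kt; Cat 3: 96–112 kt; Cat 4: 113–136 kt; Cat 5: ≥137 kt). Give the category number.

2

ΔP = 1010 − 943 = 67 hPa.
V ≈ 5.98 × 67^0.655 = 5.98 × 15.71 ≈ 94 kt.
94 kt falls in the Category 2 band.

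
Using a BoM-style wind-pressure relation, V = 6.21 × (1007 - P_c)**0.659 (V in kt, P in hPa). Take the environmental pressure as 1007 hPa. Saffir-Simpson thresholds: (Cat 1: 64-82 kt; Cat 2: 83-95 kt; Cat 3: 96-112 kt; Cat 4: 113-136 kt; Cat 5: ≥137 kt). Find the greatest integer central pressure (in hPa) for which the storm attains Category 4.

Category 4 begins at V = 113 kt.
Required ΔP = (113/6.21)^(1/0.659) = 18.196^1.517 ≈ 81.65 hPa.
P_c ≤ 1007 − 81.65 = 925.35, so the highest integer P_c is 925 hPa.

925 hPa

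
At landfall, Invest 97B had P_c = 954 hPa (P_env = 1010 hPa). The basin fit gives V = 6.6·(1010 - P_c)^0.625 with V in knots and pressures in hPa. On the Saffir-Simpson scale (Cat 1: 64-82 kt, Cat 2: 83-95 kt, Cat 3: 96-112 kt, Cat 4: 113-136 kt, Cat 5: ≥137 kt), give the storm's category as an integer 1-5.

1

ΔP = 1010 − 954 = 56 hPa.
V ≈ 6.6 × 56^0.625 = 6.6 × 12.38 ≈ 82 kt.
82 kt falls in the Category 1 band.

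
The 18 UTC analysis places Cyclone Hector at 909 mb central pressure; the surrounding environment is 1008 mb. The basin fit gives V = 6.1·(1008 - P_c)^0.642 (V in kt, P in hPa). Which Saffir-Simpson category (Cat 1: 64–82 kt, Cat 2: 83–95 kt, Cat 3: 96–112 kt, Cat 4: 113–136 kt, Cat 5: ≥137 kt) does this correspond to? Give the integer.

ΔP = 1008 − 909 = 99 mb.
V ≈ 6.1 × 99^0.642 = 6.1 × 19.11 ≈ 117 kt.
117 kt falls in the Category 4 band.

4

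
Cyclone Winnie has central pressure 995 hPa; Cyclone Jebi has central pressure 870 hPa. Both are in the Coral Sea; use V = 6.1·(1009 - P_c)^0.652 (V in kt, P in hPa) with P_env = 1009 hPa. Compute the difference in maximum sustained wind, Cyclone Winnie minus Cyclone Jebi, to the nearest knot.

Cyclone Winnie: ΔP = 14; V ≈ 6.1 × 14^0.652 ≈ 34.09 kt.
Cyclone Jebi: ΔP = 139; V ≈ 6.1 × 139^0.652 ≈ 152.26 kt.
Difference ≈ 34.09 − 152.26 = -118.17 → -118 kt.

-118 kt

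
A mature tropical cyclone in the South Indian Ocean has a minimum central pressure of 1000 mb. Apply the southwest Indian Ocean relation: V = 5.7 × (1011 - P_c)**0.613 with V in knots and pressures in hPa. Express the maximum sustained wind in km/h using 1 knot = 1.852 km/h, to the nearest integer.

46 km/h

ΔP = 1011 − 1000 = 11 mb.
V ≈ 5.7 × 11^0.613 = 5.7 × 4.349 ≈ 24.788 kt.
24.788 × 1.852 ≈ 45.91 km/h → 46 km/h.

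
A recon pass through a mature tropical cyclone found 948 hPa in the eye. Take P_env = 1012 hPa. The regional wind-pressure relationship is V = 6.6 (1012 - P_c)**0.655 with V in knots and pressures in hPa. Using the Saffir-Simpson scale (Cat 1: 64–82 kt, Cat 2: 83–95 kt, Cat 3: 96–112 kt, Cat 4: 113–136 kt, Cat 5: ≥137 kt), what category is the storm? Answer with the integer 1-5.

3

ΔP = 1012 − 948 = 64 hPa.
V ≈ 6.6 × 64^0.655 = 6.6 × 15.24 ≈ 101 kt.
101 kt falls in the Category 3 band.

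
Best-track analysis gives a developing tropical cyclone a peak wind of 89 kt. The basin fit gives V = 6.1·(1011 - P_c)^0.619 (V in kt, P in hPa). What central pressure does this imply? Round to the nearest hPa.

935 hPa

ΔP = (V / 6.1)^(1/0.619) = (89/6.1)^1.616.
89/6.1 = 14.590; 14.590^1.616 ≈ 75.95 hPa.
P_c = 1011 − 75.95 = 935.05 ≈ 935 hPa.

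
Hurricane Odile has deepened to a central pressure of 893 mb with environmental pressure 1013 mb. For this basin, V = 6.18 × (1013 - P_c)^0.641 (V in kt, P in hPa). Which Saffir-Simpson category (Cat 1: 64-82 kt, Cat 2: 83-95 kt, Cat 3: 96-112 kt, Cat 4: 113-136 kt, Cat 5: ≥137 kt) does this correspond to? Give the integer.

ΔP = 1013 − 893 = 120 mb.
V ≈ 6.18 × 120^0.641 = 6.18 × 21.52 ≈ 133 kt.
133 kt falls in the Category 4 band.

4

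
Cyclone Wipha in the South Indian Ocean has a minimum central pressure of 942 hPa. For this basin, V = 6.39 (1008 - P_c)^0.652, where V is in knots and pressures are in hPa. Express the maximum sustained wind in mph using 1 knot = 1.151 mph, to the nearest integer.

ΔP = 1008 − 942 = 66 hPa.
V ≈ 6.39 × 66^0.652 = 6.39 × 15.358 ≈ 98.139 kt.
98.139 × 1.151 ≈ 112.96 mph → 113 mph.

113 mph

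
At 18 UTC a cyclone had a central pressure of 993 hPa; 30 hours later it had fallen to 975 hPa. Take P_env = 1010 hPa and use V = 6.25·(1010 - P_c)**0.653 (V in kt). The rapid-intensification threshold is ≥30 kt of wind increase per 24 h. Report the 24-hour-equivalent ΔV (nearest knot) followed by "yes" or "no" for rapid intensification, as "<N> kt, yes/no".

19 kt, no

V₁: ΔP = 17, V ≈ 6.25 × 17^0.653 ≈ 39.75 kt.
V₂: ΔP = 35, V ≈ 6.25 × 35^0.653 ≈ 63.70 kt.
ΔV over 30 h = 23.95 kt → 24 h equivalent = 23.95 × 24/30 ≈ 19.16 kt.
19 kt < 30 kt ⇒ not rapid intensification.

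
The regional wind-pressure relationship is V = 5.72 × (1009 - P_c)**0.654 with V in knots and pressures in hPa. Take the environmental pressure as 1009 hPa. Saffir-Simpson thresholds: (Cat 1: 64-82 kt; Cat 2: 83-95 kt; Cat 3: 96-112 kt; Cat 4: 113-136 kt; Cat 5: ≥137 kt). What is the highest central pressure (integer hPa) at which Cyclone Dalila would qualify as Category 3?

934 hPa

Category 3 begins at V = 96 kt.
Required ΔP = (96/5.72)^(1/0.654) = 16.783^1.529 ≈ 74.63 hPa.
P_c ≤ 1009 − 74.63 = 934.37, so the highest integer P_c is 934 hPa.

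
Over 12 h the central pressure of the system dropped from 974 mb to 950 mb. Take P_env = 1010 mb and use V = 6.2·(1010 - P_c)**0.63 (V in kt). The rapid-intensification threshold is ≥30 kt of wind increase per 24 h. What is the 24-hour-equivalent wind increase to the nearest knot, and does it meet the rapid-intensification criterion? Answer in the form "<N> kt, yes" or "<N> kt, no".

V₁: ΔP = 36, V ≈ 6.2 × 36^0.63 ≈ 59.27 kt.
V₂: ΔP = 60, V ≈ 6.2 × 60^0.63 ≈ 81.78 kt.
ΔV over 12 h = 22.51 kt → 24 h equivalent = 22.51 × 24/12 ≈ 45.02 kt.
45 kt ≥ 30 kt ⇒ rapid intensification.

45 kt, yes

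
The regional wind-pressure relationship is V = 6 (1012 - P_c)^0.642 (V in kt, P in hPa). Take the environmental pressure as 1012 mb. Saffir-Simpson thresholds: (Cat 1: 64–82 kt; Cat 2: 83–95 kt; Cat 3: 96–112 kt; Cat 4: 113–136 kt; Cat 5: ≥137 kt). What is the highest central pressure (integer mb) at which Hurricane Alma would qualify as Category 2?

Category 2 begins at V = 83 kt.
Required ΔP = (83/6)^(1/0.642) = 13.833^1.558 ≈ 59.86 mb.
P_c ≤ 1012 − 59.86 = 952.14, so the highest integer P_c is 952 mb.

952 mb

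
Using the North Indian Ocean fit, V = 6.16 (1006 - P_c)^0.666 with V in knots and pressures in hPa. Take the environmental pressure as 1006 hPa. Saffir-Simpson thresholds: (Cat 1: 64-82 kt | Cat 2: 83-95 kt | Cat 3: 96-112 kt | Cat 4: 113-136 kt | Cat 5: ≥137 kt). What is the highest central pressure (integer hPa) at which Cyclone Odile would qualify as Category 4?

Category 4 begins at V = 113 kt.
Required ΔP = (113/6.16)^(1/0.666) = 18.344^1.502 ≈ 78.91 hPa.
P_c ≤ 1006 − 78.91 = 927.09, so the highest integer P_c is 927 hPa.

927 hPa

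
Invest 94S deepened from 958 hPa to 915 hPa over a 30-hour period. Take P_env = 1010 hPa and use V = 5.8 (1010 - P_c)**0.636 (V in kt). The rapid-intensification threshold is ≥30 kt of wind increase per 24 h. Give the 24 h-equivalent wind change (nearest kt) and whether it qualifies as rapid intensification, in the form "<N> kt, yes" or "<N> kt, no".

V₁: ΔP = 52, V ≈ 5.8 × 52^0.636 ≈ 71.58 kt.
V₂: ΔP = 95, V ≈ 5.8 × 95^0.636 ≈ 105.02 kt.
ΔV over 30 h = 33.44 kt → 24 h equivalent = 33.44 × 24/30 ≈ 26.75 kt.
27 kt < 30 kt ⇒ not rapid intensification.

27 kt, no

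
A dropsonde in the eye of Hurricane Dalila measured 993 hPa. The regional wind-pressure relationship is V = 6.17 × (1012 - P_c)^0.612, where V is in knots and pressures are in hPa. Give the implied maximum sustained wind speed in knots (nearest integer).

37 kt

ΔP = 1012 − 993 = 19 hPa.
19^0.612 ≈ 6.062.
V ≈ 6.17 × 6.062 ≈ 37.4 kt.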